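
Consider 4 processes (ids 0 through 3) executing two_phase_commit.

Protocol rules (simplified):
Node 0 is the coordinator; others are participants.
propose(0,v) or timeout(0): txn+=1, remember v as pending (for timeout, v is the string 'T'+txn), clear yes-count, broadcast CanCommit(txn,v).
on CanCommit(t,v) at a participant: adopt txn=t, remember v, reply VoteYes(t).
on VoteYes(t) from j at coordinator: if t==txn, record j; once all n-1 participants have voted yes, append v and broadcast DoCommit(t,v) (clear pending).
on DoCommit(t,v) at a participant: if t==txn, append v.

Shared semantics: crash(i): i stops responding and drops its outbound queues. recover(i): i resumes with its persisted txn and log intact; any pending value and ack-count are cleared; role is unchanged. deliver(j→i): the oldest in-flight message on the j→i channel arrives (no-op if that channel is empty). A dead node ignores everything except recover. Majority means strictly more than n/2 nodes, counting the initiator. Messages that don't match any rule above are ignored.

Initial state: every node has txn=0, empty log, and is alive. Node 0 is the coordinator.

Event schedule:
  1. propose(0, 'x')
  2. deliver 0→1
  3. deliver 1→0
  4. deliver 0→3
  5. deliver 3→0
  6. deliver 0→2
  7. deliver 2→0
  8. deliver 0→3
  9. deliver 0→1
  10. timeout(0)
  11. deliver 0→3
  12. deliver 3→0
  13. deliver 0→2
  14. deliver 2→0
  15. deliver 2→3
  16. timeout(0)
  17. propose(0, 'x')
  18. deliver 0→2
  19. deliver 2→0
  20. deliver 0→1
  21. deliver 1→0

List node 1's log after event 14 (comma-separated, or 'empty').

after 1 — propose(0,'x'): n0:coor/t1/[-]
after 2 — deliver 0→1: n1:part/t1/[-]
after 3 — deliver 1→0: ·
after 4 — deliver 0→3: n3:part/t1/[-]
after 5 — deliver 3→0: ·
after 6 — deliver 0→2: n2:part/t1/[-]
after 7 — deliver 2→0: n0:coor/t1/[x]
after 8 — deliver 0→3: n3:part/t1/[x]
after 9 — deliver 0→1: n1:part/t1/[x]
after 10 — timeout(0): n0:coor/t2/[x]
after 11 — deliver 0→3: n3:part/t2/[x]
after 12 — deliver 3→0: ·
after 13 — deliver 0→2: n2:part/t1/[x]
after 14 — deliver 2→0: ·

x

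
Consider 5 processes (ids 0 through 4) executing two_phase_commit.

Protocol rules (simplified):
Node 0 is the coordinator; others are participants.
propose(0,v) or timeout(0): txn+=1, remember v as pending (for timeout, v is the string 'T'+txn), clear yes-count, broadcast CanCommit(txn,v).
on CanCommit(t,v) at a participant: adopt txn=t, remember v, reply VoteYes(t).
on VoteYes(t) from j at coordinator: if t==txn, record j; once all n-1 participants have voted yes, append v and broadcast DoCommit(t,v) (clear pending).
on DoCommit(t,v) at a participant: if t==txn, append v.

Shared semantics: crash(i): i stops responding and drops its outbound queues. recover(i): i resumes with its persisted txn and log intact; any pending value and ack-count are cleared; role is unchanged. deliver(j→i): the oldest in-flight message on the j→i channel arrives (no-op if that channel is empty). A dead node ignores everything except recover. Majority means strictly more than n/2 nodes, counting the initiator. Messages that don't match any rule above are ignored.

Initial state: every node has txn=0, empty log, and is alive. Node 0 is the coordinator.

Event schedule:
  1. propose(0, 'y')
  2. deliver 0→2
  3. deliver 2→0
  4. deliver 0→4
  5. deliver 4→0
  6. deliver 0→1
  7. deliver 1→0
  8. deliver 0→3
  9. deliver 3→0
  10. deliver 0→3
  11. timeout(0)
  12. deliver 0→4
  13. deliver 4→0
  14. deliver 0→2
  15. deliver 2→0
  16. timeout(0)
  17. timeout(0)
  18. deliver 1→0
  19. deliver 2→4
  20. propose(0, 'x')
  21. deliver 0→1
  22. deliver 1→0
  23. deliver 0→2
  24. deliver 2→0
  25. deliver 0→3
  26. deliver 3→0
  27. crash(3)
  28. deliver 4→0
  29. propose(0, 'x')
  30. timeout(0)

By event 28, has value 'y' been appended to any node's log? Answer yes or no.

yes

1. propose(0,'y'):  <0:coor t1 ->
2. deliver 0→2:  <2:part t1 ->
3. deliver 2→0:  nop
4. deliver 0→4:  <4:part t1 ->
5. deliver 4→0:  nop
6. deliver 0→1:  <1:part t1 ->
7. deliver 1→0:  nop
8. deliver 0→3:  <3:part t1 ->
9. deliver 3→0:  <0:coor t1 y>
10. deliver 0→3:  <3:part t1 y>
11. timeout(0):  <0:coor t2 y>
12. deliver 0→4:  <4:part t1 y>
13. deliver 4→0:  nop
14. deliver 0→2:  <2:part t1 y>
15. deliver 2→0:  nop
16. timeout(0):  <0:coor t3 y>
17. timeout(0):  <0:coor t4 y>
18. deliver 1→0:  nop
19. deliver 2→4:  nop
20. propose(0,'x'):  <0:coor t5 y>
21. deliver 0→1:  <1:part t1 y>
22. deliver 1→0:  nop
23. deliver 0→2:  <2:part t2 y>
24. deliver 2→0:  nop
25. deliver 0→3:  <3:part t2 y>
26. deliver 3→0:  nop
27. crash(3):  <3:✗part t2 y>
28. deliver 4→0:  nop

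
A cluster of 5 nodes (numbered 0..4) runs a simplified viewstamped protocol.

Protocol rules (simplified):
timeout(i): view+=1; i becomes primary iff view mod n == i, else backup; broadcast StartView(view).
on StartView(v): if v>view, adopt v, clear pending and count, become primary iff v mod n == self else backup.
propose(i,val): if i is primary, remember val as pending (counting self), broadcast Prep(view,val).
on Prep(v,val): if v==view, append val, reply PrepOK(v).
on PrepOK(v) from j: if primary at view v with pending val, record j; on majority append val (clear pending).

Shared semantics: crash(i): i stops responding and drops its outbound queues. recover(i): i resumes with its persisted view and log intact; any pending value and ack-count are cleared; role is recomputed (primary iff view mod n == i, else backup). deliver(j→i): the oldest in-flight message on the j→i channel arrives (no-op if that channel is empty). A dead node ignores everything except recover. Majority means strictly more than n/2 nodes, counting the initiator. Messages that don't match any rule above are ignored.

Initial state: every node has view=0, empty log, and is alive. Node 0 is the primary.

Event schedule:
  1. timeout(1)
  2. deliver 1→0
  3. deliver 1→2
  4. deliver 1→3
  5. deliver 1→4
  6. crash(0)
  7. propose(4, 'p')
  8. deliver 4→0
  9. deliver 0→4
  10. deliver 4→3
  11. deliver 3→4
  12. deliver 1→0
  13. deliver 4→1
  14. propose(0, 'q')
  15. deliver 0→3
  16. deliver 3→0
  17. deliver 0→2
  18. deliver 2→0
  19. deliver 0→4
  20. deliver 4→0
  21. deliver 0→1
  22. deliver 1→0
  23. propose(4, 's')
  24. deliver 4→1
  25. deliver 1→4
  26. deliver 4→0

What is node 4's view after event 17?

step 1 timeout(1): 1={prim,v=1,log=-}
step 2 deliver 1→0: 0={back,v=1,log=-}
step 3 deliver 1→2: 2={back,v=1,log=-}
step 4 deliver 1→3: 3={back,v=1,log=-}
step 5 deliver 1→4: 4={back,v=1,log=-}
step 6 crash(0): 0={✗back,v=1,log=-}
step 7 propose(4,'p'): —
step 8 deliver 4→0: —
step 9 deliver 0→4: —
step 10 deliver 4→3: —
step 11 deliver 3→4: —
step 12 deliver 1→0: —
step 13 deliver 4→1: —
step 14 propose(0,'q'): —
step 15 deliver 0→3: —
step 16 deliver 3→0: —
step 17 deliver 0→2: —

1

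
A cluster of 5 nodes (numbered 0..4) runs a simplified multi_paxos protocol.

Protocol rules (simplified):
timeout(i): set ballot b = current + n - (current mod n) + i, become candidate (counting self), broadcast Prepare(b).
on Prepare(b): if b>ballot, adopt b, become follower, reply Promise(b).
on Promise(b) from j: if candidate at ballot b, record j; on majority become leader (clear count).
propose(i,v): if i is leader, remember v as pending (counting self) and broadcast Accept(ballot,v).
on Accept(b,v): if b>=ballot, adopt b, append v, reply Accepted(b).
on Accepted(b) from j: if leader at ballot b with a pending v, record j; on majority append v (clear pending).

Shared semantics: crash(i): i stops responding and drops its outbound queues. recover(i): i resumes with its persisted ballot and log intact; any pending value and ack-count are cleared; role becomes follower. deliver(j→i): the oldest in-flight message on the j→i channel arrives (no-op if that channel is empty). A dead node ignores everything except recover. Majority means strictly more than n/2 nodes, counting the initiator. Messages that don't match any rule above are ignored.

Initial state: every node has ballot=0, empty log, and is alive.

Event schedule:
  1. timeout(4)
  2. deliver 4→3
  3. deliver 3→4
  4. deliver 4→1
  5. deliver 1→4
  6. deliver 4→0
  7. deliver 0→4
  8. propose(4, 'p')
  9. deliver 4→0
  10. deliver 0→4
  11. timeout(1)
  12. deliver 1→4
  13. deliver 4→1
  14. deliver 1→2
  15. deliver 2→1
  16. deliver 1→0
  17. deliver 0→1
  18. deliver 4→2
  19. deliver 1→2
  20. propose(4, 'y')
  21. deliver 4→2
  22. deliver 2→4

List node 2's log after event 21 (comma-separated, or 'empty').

empty

1. timeout(4):  <4:cand b9 ->
2. deliver 4→3:  <3:foll b9 ->
3. deliver 3→4:  nop
4. deliver 4→1:  <1:foll b9 ->
5. deliver 1→4:  <4:lead b9 ->
6. deliver 4→0:  <0:foll b9 ->
7. deliver 0→4:  nop
8. propose(4,'p'):  nop
9. deliver 4→0:  <0:foll b9 p>
10. deliver 0→4:  nop
11. timeout(1):  <1:cand b11 ->
12. deliver 1→4:  <4:foll b11 ->
13. deliver 4→1:  nop
14. deliver 1→2:  <2:foll b11 ->
15. deliver 2→1:  nop
16. deliver 1→0:  <0:foll b11 p>
17. deliver 0→1:  <1:lead b11 ->
18. deliver 4→2:  nop
19. deliver 1→2:  nop
20. propose(4,'y'):  nop
21. deliver 4→2:  nop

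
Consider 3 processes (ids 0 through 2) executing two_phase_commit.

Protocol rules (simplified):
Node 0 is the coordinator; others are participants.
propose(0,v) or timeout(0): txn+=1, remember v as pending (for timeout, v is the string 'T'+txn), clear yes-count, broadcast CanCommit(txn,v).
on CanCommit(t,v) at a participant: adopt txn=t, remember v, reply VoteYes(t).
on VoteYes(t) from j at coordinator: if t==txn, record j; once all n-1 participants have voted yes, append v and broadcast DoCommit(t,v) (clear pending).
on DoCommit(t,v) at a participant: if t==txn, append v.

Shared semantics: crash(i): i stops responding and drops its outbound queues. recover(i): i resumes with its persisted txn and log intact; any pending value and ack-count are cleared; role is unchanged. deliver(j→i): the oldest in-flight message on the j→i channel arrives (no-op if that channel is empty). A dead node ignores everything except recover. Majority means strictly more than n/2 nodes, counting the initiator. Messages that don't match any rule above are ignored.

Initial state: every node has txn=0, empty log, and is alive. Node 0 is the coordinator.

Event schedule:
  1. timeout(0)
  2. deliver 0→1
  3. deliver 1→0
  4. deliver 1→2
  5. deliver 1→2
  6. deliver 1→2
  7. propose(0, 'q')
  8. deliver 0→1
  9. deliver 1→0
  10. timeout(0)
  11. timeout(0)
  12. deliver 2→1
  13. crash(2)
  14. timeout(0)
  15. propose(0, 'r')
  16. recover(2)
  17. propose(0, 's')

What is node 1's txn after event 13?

e1 timeout(0): 0[coor,t=1,-]
e2 deliver 0→1: 1[part,t=1,-]
e3 deliver 1→0: ·
e4 deliver 1→2: ·
e5 deliver 1→2: ·
e6 deliver 1→2: ·
e7 propose(0,'q'): 0[coor,t=2,-]
e8 deliver 0→1: 1[part,t=2,-]
e9 deliver 1→0: ·
e10 timeout(0): 0[coor,t=3,-]
e11 timeout(0): 0[coor,t=4,-]
e12 deliver 2→1: ·
e13 crash(2): 2[✗part,t=0,-]

2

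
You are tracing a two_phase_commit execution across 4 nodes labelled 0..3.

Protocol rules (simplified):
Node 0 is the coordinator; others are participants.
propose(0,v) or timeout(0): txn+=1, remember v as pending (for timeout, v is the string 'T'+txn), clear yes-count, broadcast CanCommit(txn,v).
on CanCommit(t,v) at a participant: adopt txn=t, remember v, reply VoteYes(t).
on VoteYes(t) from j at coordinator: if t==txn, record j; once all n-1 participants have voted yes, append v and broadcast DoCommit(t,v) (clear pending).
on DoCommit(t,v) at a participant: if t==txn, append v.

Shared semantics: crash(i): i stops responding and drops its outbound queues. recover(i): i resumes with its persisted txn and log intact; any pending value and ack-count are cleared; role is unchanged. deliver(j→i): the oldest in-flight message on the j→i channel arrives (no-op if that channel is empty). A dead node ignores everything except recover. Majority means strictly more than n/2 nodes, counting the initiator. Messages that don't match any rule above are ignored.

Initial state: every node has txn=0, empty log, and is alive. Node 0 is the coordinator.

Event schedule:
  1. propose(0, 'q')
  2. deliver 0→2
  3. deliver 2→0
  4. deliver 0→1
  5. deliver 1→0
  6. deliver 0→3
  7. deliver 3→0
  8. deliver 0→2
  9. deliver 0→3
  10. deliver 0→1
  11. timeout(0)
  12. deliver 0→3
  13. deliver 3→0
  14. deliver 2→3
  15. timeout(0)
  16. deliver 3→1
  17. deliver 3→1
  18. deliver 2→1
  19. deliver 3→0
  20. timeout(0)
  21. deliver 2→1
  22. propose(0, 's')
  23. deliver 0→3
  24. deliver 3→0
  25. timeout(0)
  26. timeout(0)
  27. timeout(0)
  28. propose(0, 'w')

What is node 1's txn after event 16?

e1 propose(0,'q'): 0[coor,t=1,-]
e2 deliver 0→2: 2[part,t=1,-]
e3 deliver 2→0: ·
e4 deliver 0→1: 1[part,t=1,-]
e5 deliver 1→0: ·
e6 deliver 0→3: 3[part,t=1,-]
e7 deliver 3→0: 0[coor,t=1,q]
e8 deliver 0→2: 2[part,t=1,q]
e9 deliver 0→3: 3[part,t=1,q]
e10 deliver 0→1: 1[part,t=1,q]
e11 timeout(0): 0[coor,t=2,q]
e12 deliver 0→3: 3[part,t=2,q]
e13 deliver 3→0: ·
e14 deliver 2→3: ·
e15 timeout(0): 0[coor,t=3,q]
e16 deliver 3→1: ·

1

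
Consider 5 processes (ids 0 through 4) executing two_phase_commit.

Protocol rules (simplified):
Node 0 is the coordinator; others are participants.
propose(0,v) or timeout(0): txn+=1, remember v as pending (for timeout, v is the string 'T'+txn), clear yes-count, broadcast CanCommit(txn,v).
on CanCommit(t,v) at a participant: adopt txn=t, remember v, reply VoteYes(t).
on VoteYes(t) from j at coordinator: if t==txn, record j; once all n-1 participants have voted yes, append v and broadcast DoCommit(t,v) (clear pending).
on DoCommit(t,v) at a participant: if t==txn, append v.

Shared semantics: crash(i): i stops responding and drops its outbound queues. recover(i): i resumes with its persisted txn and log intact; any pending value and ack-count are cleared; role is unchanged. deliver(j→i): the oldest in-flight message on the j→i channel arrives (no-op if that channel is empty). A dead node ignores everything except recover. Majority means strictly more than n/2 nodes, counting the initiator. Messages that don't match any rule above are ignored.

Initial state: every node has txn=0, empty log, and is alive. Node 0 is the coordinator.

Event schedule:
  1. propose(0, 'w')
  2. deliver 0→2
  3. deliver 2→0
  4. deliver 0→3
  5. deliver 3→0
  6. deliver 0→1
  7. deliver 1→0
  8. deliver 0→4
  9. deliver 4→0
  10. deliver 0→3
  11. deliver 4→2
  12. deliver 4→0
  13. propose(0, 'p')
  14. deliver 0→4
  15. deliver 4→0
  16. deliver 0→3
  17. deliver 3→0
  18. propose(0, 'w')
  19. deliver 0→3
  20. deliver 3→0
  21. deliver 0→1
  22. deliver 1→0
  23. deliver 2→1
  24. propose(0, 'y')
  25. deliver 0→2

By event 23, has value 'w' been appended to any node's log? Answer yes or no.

yes

step 1 propose(0,'w'): 0={coor,t=1,log=-}
step 2 deliver 0→2: 2={part,t=1,log=-}
step 3 deliver 2→0: —
step 4 deliver 0→3: 3={part,t=1,log=-}
step 5 deliver 3→0: —
step 6 deliver 0→1: 1={part,t=1,log=-}
step 7 deliver 1→0: —
step 8 deliver 0→4: 4={part,t=1,log=-}
step 9 deliver 4→0: 0={coor,t=1,log=w}
step 10 deliver 0→3: 3={part,t=1,log=w}
step 11 deliver 4→2: —
step 12 deliver 4→0: —
step 13 propose(0,'p'): 0={coor,t=2,log=w}
step 14 deliver 0→4: 4={part,t=1,log=w}
step 15 deliver 4→0: —
step 16 deliver 0→3: 3={part,t=2,log=w}
step 17 deliver 3→0: —
step 18 propose(0,'w'): 0={coor,t=3,log=w}
step 19 deliver 0→3: 3={part,t=3,log=w}
step 20 deliver 3→0: —
step 21 deliver 0→1: 1={part,t=1,log=w}
step 22 deliver 1→0: —
step 23 deliver 2→1: —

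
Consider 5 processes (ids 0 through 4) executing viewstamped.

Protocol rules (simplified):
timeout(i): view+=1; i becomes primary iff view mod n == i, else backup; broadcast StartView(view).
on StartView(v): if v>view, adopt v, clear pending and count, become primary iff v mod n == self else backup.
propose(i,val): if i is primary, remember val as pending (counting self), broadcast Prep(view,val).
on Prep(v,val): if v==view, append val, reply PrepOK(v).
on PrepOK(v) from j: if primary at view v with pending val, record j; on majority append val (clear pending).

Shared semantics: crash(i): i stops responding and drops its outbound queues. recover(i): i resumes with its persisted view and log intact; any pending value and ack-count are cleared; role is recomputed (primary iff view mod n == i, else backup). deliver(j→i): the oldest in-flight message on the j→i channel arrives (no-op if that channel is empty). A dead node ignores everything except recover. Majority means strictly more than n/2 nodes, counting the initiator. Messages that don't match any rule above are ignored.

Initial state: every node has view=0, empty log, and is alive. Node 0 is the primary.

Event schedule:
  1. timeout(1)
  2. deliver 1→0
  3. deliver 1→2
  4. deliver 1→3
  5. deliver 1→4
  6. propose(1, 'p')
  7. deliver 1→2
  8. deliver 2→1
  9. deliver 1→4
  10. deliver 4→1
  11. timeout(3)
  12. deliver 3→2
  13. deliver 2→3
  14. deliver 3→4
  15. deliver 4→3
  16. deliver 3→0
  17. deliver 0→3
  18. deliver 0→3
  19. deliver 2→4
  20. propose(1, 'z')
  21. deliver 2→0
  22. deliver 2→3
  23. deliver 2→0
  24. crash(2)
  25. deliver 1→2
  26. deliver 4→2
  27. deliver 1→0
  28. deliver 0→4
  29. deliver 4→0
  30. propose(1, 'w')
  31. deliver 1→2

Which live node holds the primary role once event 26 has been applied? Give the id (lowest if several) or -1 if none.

1

step 1 timeout(1): 1={prim,v=1,log=-}
step 2 deliver 1→0: 0={back,v=1,log=-}
step 3 deliver 1→2: 2={back,v=1,log=-}
step 4 deliver 1→3: 3={back,v=1,log=-}
step 5 deliver 1→4: 4={back,v=1,log=-}
step 6 propose(1,'p'): —
step 7 deliver 1→2: 2={back,v=1,log=p}
step 8 deliver 2→1: —
step 9 deliver 1→4: 4={back,v=1,log=p}
step 10 deliver 4→1: 1={prim,v=1,log=p}
step 11 timeout(3): 3={back,v=2,log=-}
step 12 deliver 3→2: 2={prim,v=2,log=p}
step 13 deliver 2→3: —
step 14 deliver 3→4: 4={back,v=2,log=p}
step 15 deliver 4→3: —
step 16 deliver 3→0: 0={back,v=2,log=-}
step 17 deliver 0→3: —
step 18 deliver 0→3: —
step 19 deliver 2→4: —
step 20 propose(1,'z'): —
step 21 deliver 2→0: —
step 22 deliver 2→3: —
step 23 deliver 2→0: —
step 24 crash(2): 2={✗prim,v=2,log=p}
step 25 deliver 1→2: —
step 26 deliver 4→2: —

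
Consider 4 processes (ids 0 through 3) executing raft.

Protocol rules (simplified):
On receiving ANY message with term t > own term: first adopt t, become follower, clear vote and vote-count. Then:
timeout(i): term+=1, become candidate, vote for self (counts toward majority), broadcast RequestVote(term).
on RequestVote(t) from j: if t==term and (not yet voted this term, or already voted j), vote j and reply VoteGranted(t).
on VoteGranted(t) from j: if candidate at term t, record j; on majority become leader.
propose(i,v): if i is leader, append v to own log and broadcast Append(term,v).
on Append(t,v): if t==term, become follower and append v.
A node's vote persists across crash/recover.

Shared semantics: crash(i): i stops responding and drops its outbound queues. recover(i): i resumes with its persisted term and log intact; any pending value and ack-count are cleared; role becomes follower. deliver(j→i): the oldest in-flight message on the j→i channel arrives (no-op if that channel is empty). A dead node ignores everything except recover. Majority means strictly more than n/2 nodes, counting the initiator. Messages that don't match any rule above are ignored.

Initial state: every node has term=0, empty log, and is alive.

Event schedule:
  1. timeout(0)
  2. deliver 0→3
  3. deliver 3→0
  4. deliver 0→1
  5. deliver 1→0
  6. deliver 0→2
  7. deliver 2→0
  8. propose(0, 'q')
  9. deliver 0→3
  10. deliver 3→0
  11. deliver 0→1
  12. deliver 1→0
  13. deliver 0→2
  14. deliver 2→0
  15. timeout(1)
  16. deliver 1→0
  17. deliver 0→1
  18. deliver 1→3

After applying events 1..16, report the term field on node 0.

[1] timeout(0) → N0(cand t1 [-])
[2] deliver 0→3 → N3(foll t1 [-])
[3] deliver 3→0 → ∅
[4] deliver 0→1 → N1(foll t1 [-])
[5] deliver 1→0 → N0(lead t1 [-])
[6] deliver 0→2 → N2(foll t1 [-])
[7] deliver 2→0 → ∅
[8] propose(0,'q') → N0(lead t1 [q])
[9] deliver 0→3 → N3(foll t1 [q])
[10] deliver 3→0 → ∅
[11] deliver 0→1 → N1(foll t1 [q])
[12] deliver 1→0 → ∅
[13] deliver 0→2 → N2(foll t1 [q])
[14] deliver 2→0 → ∅
[15] timeout(1) → N1(cand t2 [q])
[16] deliver 1→0 → N0(foll t2 [q])

2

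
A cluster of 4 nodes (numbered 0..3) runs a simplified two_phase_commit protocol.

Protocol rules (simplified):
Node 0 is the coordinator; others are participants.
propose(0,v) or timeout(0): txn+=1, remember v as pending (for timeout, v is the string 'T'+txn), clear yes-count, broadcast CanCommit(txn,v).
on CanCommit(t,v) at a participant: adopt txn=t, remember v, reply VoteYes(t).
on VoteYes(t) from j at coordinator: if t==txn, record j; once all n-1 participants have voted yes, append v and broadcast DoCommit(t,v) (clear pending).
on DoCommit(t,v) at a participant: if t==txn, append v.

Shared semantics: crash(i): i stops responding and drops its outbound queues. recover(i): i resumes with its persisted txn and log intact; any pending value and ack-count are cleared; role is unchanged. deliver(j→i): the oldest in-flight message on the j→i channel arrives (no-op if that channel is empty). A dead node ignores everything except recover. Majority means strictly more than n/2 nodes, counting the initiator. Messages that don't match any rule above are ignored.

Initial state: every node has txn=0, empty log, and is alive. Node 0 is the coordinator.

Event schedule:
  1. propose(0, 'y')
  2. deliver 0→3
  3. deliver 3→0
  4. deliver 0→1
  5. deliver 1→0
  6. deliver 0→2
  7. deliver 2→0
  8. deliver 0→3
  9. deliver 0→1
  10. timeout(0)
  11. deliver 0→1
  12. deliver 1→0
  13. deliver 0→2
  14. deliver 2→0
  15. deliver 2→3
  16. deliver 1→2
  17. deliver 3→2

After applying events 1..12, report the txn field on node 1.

2

[1] propose(0,'y') → N0(coor t1 [-])
[2] deliver 0→3 → N3(part t1 [-])
[3] deliver 3→0 → ∅
[4] deliver 0→1 → N1(part t1 [-])
[5] deliver 1→0 → ∅
[6] deliver 0→2 → N2(part t1 [-])
[7] deliver 2→0 → N0(coor t1 [y])
[8] deliver 0→3 → N3(part t1 [y])
[9] deliver 0→1 → N1(part t1 [y])
[10] timeout(0) → N0(coor t2 [y])
[11] deliver 0→1 → N1(part t2 [y])
[12] deliver 1→0 → ∅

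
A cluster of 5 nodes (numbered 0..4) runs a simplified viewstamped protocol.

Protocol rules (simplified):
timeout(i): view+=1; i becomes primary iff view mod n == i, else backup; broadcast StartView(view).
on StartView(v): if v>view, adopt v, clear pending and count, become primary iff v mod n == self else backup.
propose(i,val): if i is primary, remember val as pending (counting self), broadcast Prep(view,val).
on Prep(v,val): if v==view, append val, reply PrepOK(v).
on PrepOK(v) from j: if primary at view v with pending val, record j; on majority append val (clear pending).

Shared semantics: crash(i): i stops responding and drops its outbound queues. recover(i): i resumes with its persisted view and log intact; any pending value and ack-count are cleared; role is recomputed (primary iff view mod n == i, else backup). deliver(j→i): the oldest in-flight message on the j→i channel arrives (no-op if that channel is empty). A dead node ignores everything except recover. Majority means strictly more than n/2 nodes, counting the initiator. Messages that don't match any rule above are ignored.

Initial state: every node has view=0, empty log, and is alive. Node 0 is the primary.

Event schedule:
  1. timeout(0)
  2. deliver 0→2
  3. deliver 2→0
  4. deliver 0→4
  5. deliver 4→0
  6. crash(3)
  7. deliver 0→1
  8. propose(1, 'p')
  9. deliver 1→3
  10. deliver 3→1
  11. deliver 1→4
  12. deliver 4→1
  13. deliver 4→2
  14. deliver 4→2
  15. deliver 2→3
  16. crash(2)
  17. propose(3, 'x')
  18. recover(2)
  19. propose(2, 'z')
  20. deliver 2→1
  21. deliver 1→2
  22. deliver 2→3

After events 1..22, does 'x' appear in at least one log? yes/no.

step 1 timeout(0): 0={back,v=1,log=-}
step 2 deliver 0→2: 2={back,v=1,log=-}
step 3 deliver 2→0: —
step 4 deliver 0→4: 4={back,v=1,log=-}
step 5 deliver 4→0: —
step 6 crash(3): 3={✗back,v=0,log=-}
step 7 deliver 0→1: 1={prim,v=1,log=-}
step 8 propose(1,'p'): —
step 9 deliver 1→3: —
step 10 deliver 3→1: —
step 11 deliver 1→4: 4={back,v=1,log=p}
step 12 deliver 4→1: —
step 13 deliver 4→2: —
step 14 deliver 4→2: —
step 15 deliver 2→3: —
step 16 crash(2): 2={✗back,v=1,log=-}
step 17 propose(3,'x'): —
step 18 recover(2): 2={back,v=1,log=-}
step 19 propose(2,'z'): —
step 20 deliver 2→1: —
step 21 deliver 1→2: 2={back,v=1,log=p}
step 22 deliver 2→3: —

no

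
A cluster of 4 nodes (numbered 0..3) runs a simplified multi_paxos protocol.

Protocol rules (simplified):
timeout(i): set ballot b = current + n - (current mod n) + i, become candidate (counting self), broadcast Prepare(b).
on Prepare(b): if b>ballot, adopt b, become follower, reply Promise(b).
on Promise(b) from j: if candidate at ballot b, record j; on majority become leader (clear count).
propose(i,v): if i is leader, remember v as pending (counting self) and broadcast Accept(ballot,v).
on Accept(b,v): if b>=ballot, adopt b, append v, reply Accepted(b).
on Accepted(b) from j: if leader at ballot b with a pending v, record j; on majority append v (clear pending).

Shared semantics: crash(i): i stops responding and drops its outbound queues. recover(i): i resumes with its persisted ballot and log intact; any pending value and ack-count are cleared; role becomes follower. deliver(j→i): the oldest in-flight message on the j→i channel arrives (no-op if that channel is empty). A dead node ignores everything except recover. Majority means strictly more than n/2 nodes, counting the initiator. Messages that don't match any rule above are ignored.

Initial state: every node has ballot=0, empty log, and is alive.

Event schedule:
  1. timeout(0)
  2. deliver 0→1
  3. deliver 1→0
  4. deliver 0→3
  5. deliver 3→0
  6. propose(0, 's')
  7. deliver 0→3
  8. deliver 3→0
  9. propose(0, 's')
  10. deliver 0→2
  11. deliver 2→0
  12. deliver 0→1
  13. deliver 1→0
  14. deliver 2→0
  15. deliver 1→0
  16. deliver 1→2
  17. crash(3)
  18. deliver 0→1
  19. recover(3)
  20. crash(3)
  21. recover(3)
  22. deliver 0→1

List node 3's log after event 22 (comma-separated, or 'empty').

s

1. timeout(0):  <0:cand b4 ->
2. deliver 0→1:  <1:foll b4 ->
3. deliver 1→0:  nop
4. deliver 0→3:  <3:foll b4 ->
5. deliver 3→0:  <0:lead b4 ->
6. propose(0,'s'):  nop
7. deliver 0→3:  <3:foll b4 s>
8. deliver 3→0:  nop
9. propose(0,'s'):  nop
10. deliver 0→2:  <2:foll b4 ->
11. deliver 2→0:  nop
12. deliver 0→1:  <1:foll b4 s>
13. deliver 1→0:  nop
14. deliver 2→0:  nop
15. deliver 1→0:  nop
16. deliver 1→2:  nop
17. crash(3):  <3:✗foll b4 s>
18. deliver 0→1:  <1:foll b4 s,s>
19. recover(3):  <3:foll b4 s>
20. crash(3):  <3:✗foll b4 s>
21. recover(3):  <3:foll b4 s>
22. deliver 0→1:  nop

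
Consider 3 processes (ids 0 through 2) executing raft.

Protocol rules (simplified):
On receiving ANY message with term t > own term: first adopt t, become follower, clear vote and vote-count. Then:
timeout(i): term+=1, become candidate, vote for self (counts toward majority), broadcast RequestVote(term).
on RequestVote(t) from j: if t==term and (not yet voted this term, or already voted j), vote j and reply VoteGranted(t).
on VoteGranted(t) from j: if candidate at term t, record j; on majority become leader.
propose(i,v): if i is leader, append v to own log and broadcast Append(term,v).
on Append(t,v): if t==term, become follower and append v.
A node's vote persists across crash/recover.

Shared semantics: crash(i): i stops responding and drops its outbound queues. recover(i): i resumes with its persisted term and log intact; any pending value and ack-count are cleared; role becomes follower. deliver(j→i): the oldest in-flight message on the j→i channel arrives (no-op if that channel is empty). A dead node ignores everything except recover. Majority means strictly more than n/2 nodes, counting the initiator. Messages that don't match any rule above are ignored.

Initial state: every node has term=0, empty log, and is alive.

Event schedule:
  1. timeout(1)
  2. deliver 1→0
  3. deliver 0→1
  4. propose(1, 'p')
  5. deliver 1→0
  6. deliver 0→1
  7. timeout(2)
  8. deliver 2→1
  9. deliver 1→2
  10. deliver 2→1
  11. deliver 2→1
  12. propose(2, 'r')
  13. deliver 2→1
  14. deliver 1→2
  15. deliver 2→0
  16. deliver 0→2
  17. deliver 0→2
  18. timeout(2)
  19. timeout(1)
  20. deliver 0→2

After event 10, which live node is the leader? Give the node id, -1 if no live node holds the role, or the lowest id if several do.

1

after 1 — timeout(1): n1:cand/t1/[-]
after 2 — deliver 1→0: n0:foll/t1/[-]
after 3 — deliver 0→1: n1:lead/t1/[-]
after 4 — propose(1,'p'): n1:lead/t1/[p]
after 5 — deliver 1→0: n0:foll/t1/[p]
after 6 — deliver 0→1: ·
after 7 — timeout(2): n2:cand/t1/[-]
after 8 — deliver 2→1: ·
after 9 — deliver 1→2: ·
after 10 — deliver 2→1: ·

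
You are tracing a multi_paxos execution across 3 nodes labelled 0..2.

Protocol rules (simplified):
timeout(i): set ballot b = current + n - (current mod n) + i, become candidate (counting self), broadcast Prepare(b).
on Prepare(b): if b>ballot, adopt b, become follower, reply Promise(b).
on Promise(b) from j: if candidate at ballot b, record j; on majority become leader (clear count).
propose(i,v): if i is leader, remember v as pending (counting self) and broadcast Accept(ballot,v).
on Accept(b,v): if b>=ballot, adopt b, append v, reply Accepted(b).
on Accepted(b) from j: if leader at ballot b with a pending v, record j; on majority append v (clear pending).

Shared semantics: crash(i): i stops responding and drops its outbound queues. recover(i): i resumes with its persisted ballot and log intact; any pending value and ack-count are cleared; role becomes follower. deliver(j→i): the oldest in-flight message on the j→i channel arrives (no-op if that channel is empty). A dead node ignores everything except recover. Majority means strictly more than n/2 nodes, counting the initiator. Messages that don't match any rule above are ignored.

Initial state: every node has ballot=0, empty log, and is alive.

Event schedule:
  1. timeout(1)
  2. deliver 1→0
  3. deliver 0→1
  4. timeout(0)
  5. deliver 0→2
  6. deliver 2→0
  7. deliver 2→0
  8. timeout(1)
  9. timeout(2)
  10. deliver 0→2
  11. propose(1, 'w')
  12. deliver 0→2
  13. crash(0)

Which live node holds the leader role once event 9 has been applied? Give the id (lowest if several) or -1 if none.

e1 timeout(1): 1[cand,b=4,-]
e2 deliver 1→0: 0[foll,b=4,-]
e3 deliver 0→1: 1[lead,b=4,-]
e4 timeout(0): 0[cand,b=6,-]
e5 deliver 0→2: 2[foll,b=6,-]
e6 deliver 2→0: 0[lead,b=6,-]
e7 deliver 2→0: ·
e8 timeout(1): 1[cand,b=7,-]
e9 timeout(2): 2[cand,b=11,-]

0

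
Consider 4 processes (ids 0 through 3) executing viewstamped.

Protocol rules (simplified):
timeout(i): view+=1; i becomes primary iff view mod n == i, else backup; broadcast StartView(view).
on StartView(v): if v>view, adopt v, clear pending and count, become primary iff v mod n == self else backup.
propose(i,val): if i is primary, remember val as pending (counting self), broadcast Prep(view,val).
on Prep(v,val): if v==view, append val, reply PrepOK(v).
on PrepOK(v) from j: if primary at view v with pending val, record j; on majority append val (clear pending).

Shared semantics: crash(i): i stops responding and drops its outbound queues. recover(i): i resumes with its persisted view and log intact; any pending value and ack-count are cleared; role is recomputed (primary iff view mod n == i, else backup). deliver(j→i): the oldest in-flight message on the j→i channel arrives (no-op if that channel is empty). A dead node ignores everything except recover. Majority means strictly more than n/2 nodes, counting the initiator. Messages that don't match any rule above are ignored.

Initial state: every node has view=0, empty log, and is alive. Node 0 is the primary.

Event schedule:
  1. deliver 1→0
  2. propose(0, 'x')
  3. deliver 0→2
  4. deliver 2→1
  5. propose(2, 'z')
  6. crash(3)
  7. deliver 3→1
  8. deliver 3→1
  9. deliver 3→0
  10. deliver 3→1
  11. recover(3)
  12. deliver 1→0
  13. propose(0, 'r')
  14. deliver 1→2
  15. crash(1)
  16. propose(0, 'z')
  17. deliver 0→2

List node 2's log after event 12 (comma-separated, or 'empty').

x

e1 deliver 1→0: ·
e2 propose(0,'x'): ·
e3 deliver 0→2: 2[back,v=0,x]
e4 deliver 2→1: ·
e5 propose(2,'z'): ·
e6 crash(3): 3[✗back,v=0,-]
e7 deliver 3→1: ·
e8 deliver 3→1: ·
e9 deliver 3→0: ·
e10 deliver 3→1: ·
e11 recover(3): 3[back,v=0,-]
e12 deliver 1→0: ·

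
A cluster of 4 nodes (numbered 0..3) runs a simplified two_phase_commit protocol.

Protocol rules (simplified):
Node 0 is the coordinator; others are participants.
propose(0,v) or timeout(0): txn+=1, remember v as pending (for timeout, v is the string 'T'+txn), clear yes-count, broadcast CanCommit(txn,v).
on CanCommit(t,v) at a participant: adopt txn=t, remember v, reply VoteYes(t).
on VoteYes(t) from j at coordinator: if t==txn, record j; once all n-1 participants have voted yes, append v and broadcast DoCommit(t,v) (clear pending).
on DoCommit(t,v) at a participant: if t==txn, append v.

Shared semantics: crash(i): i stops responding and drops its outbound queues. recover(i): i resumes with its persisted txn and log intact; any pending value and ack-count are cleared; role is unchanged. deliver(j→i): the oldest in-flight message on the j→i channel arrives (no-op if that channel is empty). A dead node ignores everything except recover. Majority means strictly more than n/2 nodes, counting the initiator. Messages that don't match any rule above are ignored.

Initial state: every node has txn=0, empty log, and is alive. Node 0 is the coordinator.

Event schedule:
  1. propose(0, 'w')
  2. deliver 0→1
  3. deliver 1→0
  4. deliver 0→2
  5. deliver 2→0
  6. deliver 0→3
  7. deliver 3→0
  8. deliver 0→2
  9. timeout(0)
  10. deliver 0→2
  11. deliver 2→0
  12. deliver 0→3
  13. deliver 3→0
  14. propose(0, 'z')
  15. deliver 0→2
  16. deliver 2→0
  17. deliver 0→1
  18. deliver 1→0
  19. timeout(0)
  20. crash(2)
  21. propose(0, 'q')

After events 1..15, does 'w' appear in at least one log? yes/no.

after 1 — propose(0,'w'): n0:coor/t1/[-]
after 2 — deliver 0→1: n1:part/t1/[-]
after 3 — deliver 1→0: ·
after 4 — deliver 0→2: n2:part/t1/[-]
after 5 — deliver 2→0: ·
after 6 — deliver 0→3: n3:part/t1/[-]
after 7 — deliver 3→0: n0:coor/t1/[w]
after 8 — deliver 0→2: n2:part/t1/[w]
after 9 — timeout(0): n0:coor/t2/[w]
after 10 — deliver 0→2: n2:part/t2/[w]
after 11 — deliver 2→0: ·
after 12 — deliver 0→3: n3:part/t1/[w]
after 13 — deliver 3→0: ·
after 14 — propose(0,'z'): n0:coor/t3/[w]
after 15 — deliver 0→2: n2:part/t3/[w]

yes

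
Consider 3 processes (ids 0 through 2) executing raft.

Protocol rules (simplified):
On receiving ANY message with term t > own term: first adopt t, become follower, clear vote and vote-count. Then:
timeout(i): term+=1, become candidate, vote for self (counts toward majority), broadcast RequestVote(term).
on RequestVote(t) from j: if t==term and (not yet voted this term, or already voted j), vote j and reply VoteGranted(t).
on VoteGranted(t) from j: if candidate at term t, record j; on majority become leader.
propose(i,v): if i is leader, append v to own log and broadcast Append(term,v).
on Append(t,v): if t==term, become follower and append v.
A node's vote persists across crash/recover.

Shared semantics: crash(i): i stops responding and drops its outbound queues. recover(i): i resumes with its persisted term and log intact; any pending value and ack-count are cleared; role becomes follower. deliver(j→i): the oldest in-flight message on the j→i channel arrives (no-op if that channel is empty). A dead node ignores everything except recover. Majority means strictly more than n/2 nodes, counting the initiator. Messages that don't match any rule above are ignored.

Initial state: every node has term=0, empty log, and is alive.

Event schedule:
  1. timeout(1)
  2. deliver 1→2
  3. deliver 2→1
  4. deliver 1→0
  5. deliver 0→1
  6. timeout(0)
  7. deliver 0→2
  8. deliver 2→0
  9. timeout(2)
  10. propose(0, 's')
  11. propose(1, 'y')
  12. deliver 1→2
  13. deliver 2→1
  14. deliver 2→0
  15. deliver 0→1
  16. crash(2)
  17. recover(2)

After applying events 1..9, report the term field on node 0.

2

e1 timeout(1): 1[cand,t=1,-]
e2 deliver 1→2: 2[foll,t=1,-]
e3 deliver 2→1: 1[lead,t=1,-]
e4 deliver 1→0: 0[foll,t=1,-]
e5 deliver 0→1: ·
e6 timeout(0): 0[cand,t=2,-]
e7 deliver 0→2: 2[foll,t=2,-]
e8 deliver 2→0: 0[lead,t=2,-]
e9 timeout(2): 2[cand,t=3,-]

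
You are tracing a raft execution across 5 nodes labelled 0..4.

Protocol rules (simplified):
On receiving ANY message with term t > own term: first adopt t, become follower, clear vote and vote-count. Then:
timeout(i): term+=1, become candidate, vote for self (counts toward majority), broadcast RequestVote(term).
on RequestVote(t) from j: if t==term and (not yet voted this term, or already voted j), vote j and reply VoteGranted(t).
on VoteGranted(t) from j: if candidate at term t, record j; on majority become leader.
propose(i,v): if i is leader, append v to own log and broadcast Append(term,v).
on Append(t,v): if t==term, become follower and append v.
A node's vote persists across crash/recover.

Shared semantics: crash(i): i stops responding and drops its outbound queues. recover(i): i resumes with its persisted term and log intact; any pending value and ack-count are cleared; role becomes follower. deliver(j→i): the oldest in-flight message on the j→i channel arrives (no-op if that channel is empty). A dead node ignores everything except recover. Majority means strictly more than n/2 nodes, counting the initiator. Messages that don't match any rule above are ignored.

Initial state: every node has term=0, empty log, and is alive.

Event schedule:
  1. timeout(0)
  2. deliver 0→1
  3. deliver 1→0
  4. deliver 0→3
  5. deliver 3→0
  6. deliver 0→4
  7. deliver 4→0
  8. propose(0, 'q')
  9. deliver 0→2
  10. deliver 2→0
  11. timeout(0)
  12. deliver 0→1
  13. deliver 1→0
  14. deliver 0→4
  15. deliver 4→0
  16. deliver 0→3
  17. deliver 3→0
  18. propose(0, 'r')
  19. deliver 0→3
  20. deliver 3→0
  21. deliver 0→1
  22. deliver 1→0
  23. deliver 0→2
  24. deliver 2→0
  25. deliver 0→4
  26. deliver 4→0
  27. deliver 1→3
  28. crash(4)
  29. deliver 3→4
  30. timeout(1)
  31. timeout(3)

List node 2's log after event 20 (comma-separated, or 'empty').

empty

1. timeout(0):  <0:cand t1 ->
2. deliver 0→1:  <1:foll t1 ->
3. deliver 1→0:  nop
4. deliver 0→3:  <3:foll t1 ->
5. deliver 3→0:  <0:lead t1 ->
6. deliver 0→4:  <4:foll t1 ->
7. deliver 4→0:  nop
8. propose(0,'q'):  <0:lead t1 q>
9. deliver 0→2:  <2:foll t1 ->
10. deliver 2→0:  nop
11. timeout(0):  <0:cand t2 q>
12. deliver 0→1:  <1:foll t1 q>
13. deliver 1→0:  nop
14. deliver 0→4:  <4:foll t1 q>
15. deliver 4→0:  nop
16. deliver 0→3:  <3:foll t1 q>
17. deliver 3→0:  nop
18. propose(0,'r'):  nop
19. deliver 0→3:  <3:foll t2 q>
20. deliver 3→0:  nop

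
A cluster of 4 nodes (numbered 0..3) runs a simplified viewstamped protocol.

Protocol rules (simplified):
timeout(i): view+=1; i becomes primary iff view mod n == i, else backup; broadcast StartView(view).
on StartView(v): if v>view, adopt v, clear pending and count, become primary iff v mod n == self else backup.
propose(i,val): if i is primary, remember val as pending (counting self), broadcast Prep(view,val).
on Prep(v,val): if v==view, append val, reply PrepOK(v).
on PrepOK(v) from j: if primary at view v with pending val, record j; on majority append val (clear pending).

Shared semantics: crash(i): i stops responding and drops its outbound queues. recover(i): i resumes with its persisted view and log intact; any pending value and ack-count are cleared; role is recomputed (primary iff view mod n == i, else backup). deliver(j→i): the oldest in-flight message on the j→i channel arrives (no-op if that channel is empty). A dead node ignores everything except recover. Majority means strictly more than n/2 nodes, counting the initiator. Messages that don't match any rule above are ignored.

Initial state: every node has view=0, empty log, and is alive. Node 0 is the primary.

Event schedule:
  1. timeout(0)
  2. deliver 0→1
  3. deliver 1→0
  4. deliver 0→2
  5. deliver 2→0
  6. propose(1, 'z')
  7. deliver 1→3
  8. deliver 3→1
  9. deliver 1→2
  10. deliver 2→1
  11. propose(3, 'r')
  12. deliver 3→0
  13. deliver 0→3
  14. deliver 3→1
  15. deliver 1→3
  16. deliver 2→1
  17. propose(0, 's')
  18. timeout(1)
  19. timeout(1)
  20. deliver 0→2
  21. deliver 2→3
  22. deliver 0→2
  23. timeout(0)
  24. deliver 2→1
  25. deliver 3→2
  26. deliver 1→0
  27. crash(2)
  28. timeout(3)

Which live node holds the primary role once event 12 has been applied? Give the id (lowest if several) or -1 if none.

1

e1 timeout(0): 0[back,v=1,-]
e2 deliver 0→1: 1[prim,v=1,-]
e3 deliver 1→0: ·
e4 deliver 0→2: 2[back,v=1,-]
e5 deliver 2→0: ·
e6 propose(1,'z'): ·
e7 deliver 1→3: ·
e8 deliver 3→1: ·
e9 deliver 1→2: 2[back,v=1,z]
e10 deliver 2→1: ·
e11 propose(3,'r'): ·
e12 deliver 3→0: ·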